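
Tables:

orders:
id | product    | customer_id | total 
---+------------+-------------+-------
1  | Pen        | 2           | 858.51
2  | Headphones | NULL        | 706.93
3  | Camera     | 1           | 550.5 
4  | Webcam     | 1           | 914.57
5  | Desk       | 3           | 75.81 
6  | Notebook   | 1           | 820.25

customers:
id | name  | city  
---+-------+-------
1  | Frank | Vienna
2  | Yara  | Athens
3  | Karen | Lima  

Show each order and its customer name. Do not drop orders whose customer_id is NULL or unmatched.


LEFT JOIN keeps every row from orders (the left table); where customer_id has no match in customers, the customer columns become NULL. Walk through each order:
  - order 1 (Pen): customer_id=2 -> matches Yara
  - order 2 (Headphones): customer_id=NULL, no match -> kept with NULL
  - order 3 (Camera): customer_id=1 -> matches Frank
  - order 4 (Webcam): customer_id=1 -> matches Frank
  - order 5 (Desk): customer_id=3 -> matches Karen
  - order 6 (Notebook): customer_id=1 -> matches Frank
All 6 rows appear; 1 has NULL customer.

SQL:
SELECT a.product, b.name AS customer
FROM orders a
LEFT JOIN customers b ON a.customer_id = b.id

Result:
product    | customer
-----------+---------
Pen        | Yara    
Headphones | NULL    
Camera     | Frank   
Webcam     | Frank   
Desk       | Karen   
Notebook   | Frank   


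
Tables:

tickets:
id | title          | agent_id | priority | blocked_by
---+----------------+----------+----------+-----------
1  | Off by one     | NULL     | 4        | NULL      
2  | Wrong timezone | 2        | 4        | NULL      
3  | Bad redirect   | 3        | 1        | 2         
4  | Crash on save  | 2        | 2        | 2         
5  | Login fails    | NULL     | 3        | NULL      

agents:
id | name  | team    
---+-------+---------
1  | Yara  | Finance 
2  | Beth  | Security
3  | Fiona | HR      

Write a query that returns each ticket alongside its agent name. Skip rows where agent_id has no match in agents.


INNER JOIN keeps only tickets rows whose agent_id matches an id in agents. Walk through each ticket:
  - ticket 1 (Off by one): agent_id=NULL, no match -> dropped
  - ticket 2 (Wrong timezone): agent_id=2 -> matches Beth
  - ticket 3 (Bad redirect): agent_id=3 -> matches Fiona
  - ticket 4 (Crash on save): agent_id=2 -> matches Beth
  - ticket 5 (Login fails): agent_id=NULL, no match -> dropped
So 2 of 5 rows are dropped.

SQL:
SELECT a.title, b.name AS agent
FROM tickets a
INNER JOIN agents b ON a.agent_id = b.id

Result:
title          | agent
---------------+------
Wrong timezone | Beth 
Bad redirect   | Fiona
Crash on save  | Beth 


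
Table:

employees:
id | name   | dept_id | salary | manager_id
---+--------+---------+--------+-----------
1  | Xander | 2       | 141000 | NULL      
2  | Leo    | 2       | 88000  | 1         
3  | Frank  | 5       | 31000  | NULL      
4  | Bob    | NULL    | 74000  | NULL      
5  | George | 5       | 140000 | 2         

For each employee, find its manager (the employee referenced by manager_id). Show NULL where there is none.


This is a self-join: employees is joined to a second copy of itself, matching each row's manager_id to another row's id. Use LEFT JOIN so rows with manager_id=NULL are kept.
  - employee 1 (Xander): manager_id=NULL -> NULL
  - employee 2 (Leo): manager_id=1 -> Xander
  - employee 3 (Frank): manager_id=NULL -> NULL
  - employee 4 (Bob): manager_id=NULL -> NULL
  - employee 5 (George): manager_id=2 -> Leo

SQL:
SELECT a.name AS item, b.name AS manager
FROM employees a
LEFT JOIN employees b ON a.manager_id = b.id

Result:
item   | manager
-------+--------
Xander | NULL   
Leo    | Xander 
Frank  | NULL   
Bob    | NULL   
George | Leo    


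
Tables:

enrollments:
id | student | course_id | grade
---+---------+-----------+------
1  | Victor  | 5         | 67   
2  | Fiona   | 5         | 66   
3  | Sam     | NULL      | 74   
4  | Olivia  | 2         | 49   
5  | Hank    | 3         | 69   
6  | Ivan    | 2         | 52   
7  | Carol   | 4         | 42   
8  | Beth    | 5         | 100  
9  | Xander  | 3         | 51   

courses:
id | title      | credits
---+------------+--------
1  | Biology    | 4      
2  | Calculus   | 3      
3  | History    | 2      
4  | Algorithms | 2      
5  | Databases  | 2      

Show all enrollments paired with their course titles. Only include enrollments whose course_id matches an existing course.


INNER JOIN keeps only enrollments rows whose course_id matches an id in courses. Walk through each enrollment:
  - enrollment 1 (Victor): course_id=5 -> matches Databases
  - enrollment 2 (Fiona): course_id=5 -> matches Databases
  - enrollment 3 (Sam): course_id=NULL, no match -> dropped
  - enrollment 4 (Olivia): course_id=2 -> matches Calculus
  - enrollment 5 (Hank): course_id=3 -> matches History
  - enrollment 6 (Ivan): course_id=2 -> matches Calculus
  - enrollment 7 (Carol): course_id=4 -> matches Algorithms
  - enrollment 8 (Beth): course_id=5 -> matches Databases
  - enrollment 9 (Xander): course_id=3 -> matches History
So 1 of 9 rows is dropped.

SQL:
SELECT a.student, b.title AS course
FROM enrollments a
INNER JOIN courses b ON a.course_id = b.id

Result:
student | course    
--------+-----------
Victor  | Databases 
Fiona   | Databases 
Olivia  | Calculus  
Hank    | History   
Ivan    | Calculus  
Carol   | Algorithms
Beth    | Databases 
Xander  | History   


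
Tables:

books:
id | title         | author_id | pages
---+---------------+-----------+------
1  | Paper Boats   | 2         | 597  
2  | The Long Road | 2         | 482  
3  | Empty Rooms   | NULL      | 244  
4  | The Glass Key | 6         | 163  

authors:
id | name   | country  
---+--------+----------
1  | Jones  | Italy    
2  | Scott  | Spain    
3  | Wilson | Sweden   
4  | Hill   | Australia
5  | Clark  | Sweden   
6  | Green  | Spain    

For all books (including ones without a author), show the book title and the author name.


LEFT JOIN keeps every row from books (the left table); where author_id has no match in authors, the author columns become NULL. Walk through each book:
  - book 1 (Paper Boats): author_id=2 -> matches Scott
  - book 2 (The Long Road): author_id=2 -> matches Scott
  - book 3 (Empty Rooms): author_id=NULL, no match -> kept with NULL
  - book 4 (The Glass Key): author_id=6 -> matches Green
All 4 rows appear; 1 has NULL author.

SQL:
SELECT a.title, b.name AS author
FROM books a
LEFT JOIN authors b ON a.author_id = b.id

Result:
title         | author
--------------+-------
Paper Boats   | Scott 
The Long Road | Scott 
Empty Rooms   | NULL  
The Glass Key | Green 


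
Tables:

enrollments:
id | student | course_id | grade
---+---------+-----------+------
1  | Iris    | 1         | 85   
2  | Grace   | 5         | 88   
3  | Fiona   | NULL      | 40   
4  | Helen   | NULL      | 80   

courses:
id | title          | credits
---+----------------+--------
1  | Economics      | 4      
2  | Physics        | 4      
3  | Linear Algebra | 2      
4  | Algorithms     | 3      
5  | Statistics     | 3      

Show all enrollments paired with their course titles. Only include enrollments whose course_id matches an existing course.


INNER JOIN keeps only enrollments rows whose course_id matches an id in courses. Walk through each enrollment:
  - enrollment 1 (Iris): course_id=1 -> matches Economics
  - enrollment 2 (Grace): course_id=5 -> matches Statistics
  - enrollment 3 (Fiona): course_id=NULL, no match -> dropped
  - enrollment 4 (Helen): course_id=NULL, no match -> dropped
So 2 of 4 rows are dropped.

SQL:
SELECT a.student, b.title AS course
FROM enrollments a
INNER JOIN courses b ON a.course_id = b.id

Result:
student | course    
--------+-----------
Iris    | Economics 
Grace   | Statistics


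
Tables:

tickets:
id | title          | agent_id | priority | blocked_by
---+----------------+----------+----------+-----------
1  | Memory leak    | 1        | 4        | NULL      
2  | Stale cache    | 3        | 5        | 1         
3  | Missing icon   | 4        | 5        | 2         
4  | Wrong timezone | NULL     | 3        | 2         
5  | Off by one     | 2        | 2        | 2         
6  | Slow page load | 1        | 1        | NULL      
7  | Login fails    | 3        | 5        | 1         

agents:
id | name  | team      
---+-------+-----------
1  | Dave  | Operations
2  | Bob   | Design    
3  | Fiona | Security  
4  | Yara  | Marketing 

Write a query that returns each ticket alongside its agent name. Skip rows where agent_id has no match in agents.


INNER JOIN keeps only tickets rows whose agent_id matches an id in agents. Walk through each ticket:
  - ticket 1 (Memory leak): agent_id=1 -> matches Dave
  - ticket 2 (Stale cache): agent_id=3 -> matches Fiona
  - ticket 3 (Missing icon): agent_id=4 -> matches Yara
  - ticket 4 (Wrong timezone): agent_id=NULL, no match -> dropped
  - ticket 5 (Off by one): agent_id=2 -> matches Bob
  - ticket 6 (Slow page load): agent_id=1 -> matches Dave
  - ticket 7 (Login fails): agent_id=3 -> matches Fiona
So 1 of 7 rows is dropped.

SQL:
SELECT a.title, b.name AS agent
FROM tickets a
INNER JOIN agents b ON a.agent_id = b.id

Result:
title          | agent
---------------+------
Memory leak    | Dave 
Stale cache    | Fiona
Missing icon   | Yara 
Off by one     | Bob  
Slow page load | Dave 
Login fails    | Fiona


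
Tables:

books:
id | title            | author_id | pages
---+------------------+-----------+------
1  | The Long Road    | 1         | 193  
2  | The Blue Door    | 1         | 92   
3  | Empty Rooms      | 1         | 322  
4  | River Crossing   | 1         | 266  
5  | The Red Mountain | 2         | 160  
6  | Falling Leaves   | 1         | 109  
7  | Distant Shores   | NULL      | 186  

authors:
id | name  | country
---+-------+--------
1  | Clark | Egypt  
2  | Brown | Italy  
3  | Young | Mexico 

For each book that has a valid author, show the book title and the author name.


INNER JOIN keeps only books rows whose author_id matches an id in authors. Walk through each book:
  - book 1 (The Long Road): author_id=1 -> matches Clark
  - book 2 (The Blue Door): author_id=1 -> matches Clark
  - book 3 (Empty Rooms): author_id=1 -> matches Clark
  - book 4 (River Crossing): author_id=1 -> matches Clark
  - book 5 (The Red Mountain): author_id=2 -> matches Brown
  - book 6 (Falling Leaves): author_id=1 -> matches Clark
  - book 7 (Distant Shores): author_id=NULL, no match -> dropped
So 1 of 7 rows is dropped.

SQL:
SELECT a.title, b.name AS author
FROM books a
INNER JOIN authors b ON a.author_id = b.id

Result:
title            | author
-----------------+-------
The Long Road    | Clark 
The Blue Door    | Clark 
Empty Rooms      | Clark 
River Crossing   | Clark 
The Red Mountain | Brown 
Falling Leaves   | Clark 


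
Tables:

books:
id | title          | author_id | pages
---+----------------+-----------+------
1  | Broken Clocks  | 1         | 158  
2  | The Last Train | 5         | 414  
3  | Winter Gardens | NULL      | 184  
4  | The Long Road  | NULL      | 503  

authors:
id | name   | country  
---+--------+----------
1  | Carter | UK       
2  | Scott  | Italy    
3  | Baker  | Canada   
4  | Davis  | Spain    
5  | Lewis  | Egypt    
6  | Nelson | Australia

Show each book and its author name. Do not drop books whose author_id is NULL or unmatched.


LEFT JOIN keeps every row from books (the left table); where author_id has no match in authors, the author columns become NULL. Walk through each book:
  - book 1 (Broken Clocks): author_id=1 -> matches Carter
  - book 2 (The Last Train): author_id=5 -> matches Lewis
  - book 3 (Winter Gardens): author_id=NULL, no match -> kept with NULL
  - book 4 (The Long Road): author_id=NULL, no match -> kept with NULL
All 4 rows appear; 2 have NULL author.

SQL:
SELECT a.title, b.name AS author
FROM books a
LEFT JOIN authors b ON a.author_id = b.id

Result:
title          | author
---------------+-------
Broken Clocks  | Carter
The Last Train | Lewis 
Winter Gardens | NULL  
The Long Road  | NULL  


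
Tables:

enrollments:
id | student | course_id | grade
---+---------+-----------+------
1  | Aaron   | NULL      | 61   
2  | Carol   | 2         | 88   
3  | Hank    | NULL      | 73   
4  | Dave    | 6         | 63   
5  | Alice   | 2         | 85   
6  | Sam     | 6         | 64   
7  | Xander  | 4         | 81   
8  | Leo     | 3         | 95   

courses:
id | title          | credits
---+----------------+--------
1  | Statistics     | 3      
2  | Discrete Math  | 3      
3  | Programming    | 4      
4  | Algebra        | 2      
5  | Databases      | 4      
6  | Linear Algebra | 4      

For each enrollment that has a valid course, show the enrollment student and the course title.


INNER JOIN keeps only enrollments rows whose course_id matches an id in courses. Walk through each enrollment:
  - enrollment 1 (Aaron): course_id=NULL, no match -> dropped
  - enrollment 2 (Carol): course_id=2 -> matches Discrete Math
  - enrollment 3 (Hank): course_id=NULL, no match -> dropped
  - enrollment 4 (Dave): course_id=6 -> matches Linear Algebra
  - enrollment 5 (Alice): course_id=2 -> matches Discrete Math
  - enrollment 6 (Sam): course_id=6 -> matches Linear Algebra
  - enrollment 7 (Xander): course_id=4 -> matches Algebra
  - enrollment 8 (Leo): course_id=3 -> matches Programming
So 2 of 8 rows are dropped.

SQL:
SELECT a.student, b.title AS course
FROM enrollments a
INNER JOIN courses b ON a.course_id = b.id

Result:
student | course        
--------+---------------
Carol   | Discrete Math 
Dave    | Linear Algebra
Alice   | Discrete Math 
Sam     | Linear Algebra
Xander  | Algebra       
Leo     | Programming   


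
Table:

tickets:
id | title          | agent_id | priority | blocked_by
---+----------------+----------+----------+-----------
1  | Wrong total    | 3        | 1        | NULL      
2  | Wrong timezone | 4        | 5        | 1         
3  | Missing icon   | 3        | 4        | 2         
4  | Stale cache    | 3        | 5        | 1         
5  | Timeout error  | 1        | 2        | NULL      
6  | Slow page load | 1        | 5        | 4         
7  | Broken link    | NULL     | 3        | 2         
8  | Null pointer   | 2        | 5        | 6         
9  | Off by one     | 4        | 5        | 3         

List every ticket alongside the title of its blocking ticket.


This is a self-join: tickets is joined to a second copy of itself, matching each row's blocked_by to another row's id. Use LEFT JOIN so rows with blocked_by=NULL are kept.
  - ticket 1 (Wrong total): blocked_by=NULL -> NULL
  - ticket 2 (Wrong timezone): blocked_by=1 -> Wrong total
  - ticket 3 (Missing icon): blocked_by=2 -> Wrong timezone
  - ticket 4 (Stale cache): blocked_by=1 -> Wrong total
  - ticket 5 (Timeout error): blocked_by=NULL -> NULL
  - ticket 6 (Slow page load): blocked_by=4 -> Stale cache
  - ticket 7 (Broken link): blocked_by=2 -> Wrong timezone
  - ticket 8 (Null pointer): blocked_by=6 -> Slow page load
  - ticket 9 (Off by one): blocked_by=3 -> Missing icon

SQL:
SELECT a.title AS item, b.title AS blocked_by
FROM tickets a
LEFT JOIN tickets b ON a.blocked_by = b.id

Result:
item           | blocked_by    
---------------+---------------
Wrong total    | NULL          
Wrong timezone | Wrong total   
Missing icon   | Wrong timezone
Stale cache    | Wrong total   
Timeout error  | NULL          
Slow page load | Stale cache   
Broken link    | Wrong timezone
Null pointer   | Slow page load
Off by one     | Missing icon  


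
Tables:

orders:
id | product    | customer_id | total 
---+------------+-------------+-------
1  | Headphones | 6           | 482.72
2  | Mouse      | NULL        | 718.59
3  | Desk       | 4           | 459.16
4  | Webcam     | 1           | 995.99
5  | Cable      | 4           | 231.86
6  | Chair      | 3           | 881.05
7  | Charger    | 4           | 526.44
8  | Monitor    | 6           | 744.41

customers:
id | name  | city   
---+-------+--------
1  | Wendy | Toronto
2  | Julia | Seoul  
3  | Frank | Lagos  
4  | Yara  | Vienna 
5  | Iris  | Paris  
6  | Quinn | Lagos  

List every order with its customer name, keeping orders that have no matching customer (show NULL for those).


LEFT JOIN keeps every row from orders (the left table); where customer_id has no match in customers, the customer columns become NULL. Walk through each order:
  - order 1 (Headphones): customer_id=6 -> matches Quinn
  - order 2 (Mouse): customer_id=NULL, no match -> kept with NULL
  - order 3 (Desk): customer_id=4 -> matches Yara
  - order 4 (Webcam): customer_id=1 -> matches Wendy
  - order 5 (Cable): customer_id=4 -> matches Yara
  - order 6 (Chair): customer_id=3 -> matches Frank
  - order 7 (Charger): customer_id=4 -> matches Yara
  - order 8 (Monitor): customer_id=6 -> matches Quinn
All 8 rows appear; 1 has NULL customer.

SQL:
SELECT a.product, b.name AS customer
FROM orders a
LEFT JOIN customers b ON a.customer_id = b.id

Result:
product    | customer
-----------+---------
Headphones | Quinn   
Mouse      | NULL    
Desk       | Yara    
Webcam     | Wendy   
Cable      | Yara    
Chair      | Frank   
Charger    | Yara    
Monitor    | Quinn   


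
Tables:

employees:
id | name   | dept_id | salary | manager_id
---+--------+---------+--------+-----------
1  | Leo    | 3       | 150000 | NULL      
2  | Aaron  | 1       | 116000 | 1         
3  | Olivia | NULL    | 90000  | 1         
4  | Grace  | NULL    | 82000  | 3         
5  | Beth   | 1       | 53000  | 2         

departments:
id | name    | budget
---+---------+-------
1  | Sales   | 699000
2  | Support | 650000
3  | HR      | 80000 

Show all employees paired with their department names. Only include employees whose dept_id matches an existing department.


INNER JOIN keeps only employees rows whose dept_id matches an id in departments. Walk through each employee:
  - employee 1 (Leo): dept_id=3 -> matches HR
  - employee 2 (Aaron): dept_id=1 -> matches Sales
  - employee 3 (Olivia): dept_id=NULL, no match -> dropped
  - employee 4 (Grace): dept_id=NULL, no match -> dropped
  - employee 5 (Beth): dept_id=1 -> matches Sales
So 2 of 5 rows are dropped.

SQL:
SELECT a.name, b.name AS department
FROM employees a
INNER JOIN departments b ON a.dept_id = b.id

Result:
name  | department
------+-----------
Leo   | HR        
Aaron | Sales     
Beth  | Sales     


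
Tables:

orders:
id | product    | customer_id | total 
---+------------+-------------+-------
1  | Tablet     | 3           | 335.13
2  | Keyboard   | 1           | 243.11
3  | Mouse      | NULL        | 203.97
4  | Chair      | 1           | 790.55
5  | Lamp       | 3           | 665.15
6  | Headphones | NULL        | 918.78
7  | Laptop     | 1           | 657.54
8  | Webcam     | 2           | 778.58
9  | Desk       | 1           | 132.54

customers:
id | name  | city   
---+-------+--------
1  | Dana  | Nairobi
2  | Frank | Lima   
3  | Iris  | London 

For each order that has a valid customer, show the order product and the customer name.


INNER JOIN keeps only orders rows whose customer_id matches an id in customers. Walk through each order:
  - order 1 (Tablet): customer_id=3 -> matches Iris
  - order 2 (Keyboard): customer_id=1 -> matches Dana
  - order 3 (Mouse): customer_id=NULL, no match -> dropped
  - order 4 (Chair): customer_id=1 -> matches Dana
  - order 5 (Lamp): customer_id=3 -> matches Iris
  - order 6 (Headphones): customer_id=NULL, no match -> dropped
  - order 7 (Laptop): customer_id=1 -> matches Dana
  - order 8 (Webcam): customer_id=2 -> matches Frank
  - order 9 (Desk): customer_id=1 -> matches Dana
So 2 of 9 rows are dropped.

SQL:
SELECT a.product, b.name AS customer
FROM orders a
INNER JOIN customers b ON a.customer_id = b.id

Result:
product  | customer
---------+---------
Tablet   | Iris    
Keyboard | Dana    
Chair    | Dana    
Lamp     | Iris    
Laptop   | Dana    
Webcam   | Frank   
Desk     | Dana    


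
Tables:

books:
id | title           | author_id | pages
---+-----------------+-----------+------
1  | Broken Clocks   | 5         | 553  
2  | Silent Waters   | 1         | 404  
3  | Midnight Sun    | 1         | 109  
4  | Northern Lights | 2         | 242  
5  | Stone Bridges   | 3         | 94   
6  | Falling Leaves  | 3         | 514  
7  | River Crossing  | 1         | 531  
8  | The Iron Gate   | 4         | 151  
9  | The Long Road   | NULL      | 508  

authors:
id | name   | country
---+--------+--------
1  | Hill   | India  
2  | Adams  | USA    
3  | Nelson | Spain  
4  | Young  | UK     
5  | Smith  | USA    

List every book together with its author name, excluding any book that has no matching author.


INNER JOIN keeps only books rows whose author_id matches an id in authors. Walk through each book:
  - book 1 (Broken Clocks): author_id=5 -> matches Smith
  - book 2 (Silent Waters): author_id=1 -> matches Hill
  - book 3 (Midnight Sun): author_id=1 -> matches Hill
  - book 4 (Northern Lights): author_id=2 -> matches Adams
  - book 5 (Stone Bridges): author_id=3 -> matches Nelson
  - book 6 (Falling Leaves): author_id=3 -> matches Nelson
  - book 7 (River Crossing): author_id=1 -> matches Hill
  - book 8 (The Iron Gate): author_id=4 -> matches Young
  - book 9 (The Long Road): author_id=NULL, no match -> dropped
So 1 of 9 rows is dropped.

SQL:
SELECT a.title, b.name AS author
FROM books a
INNER JOIN authors b ON a.author_id = b.id

Result:
title           | author
----------------+-------
Broken Clocks   | Smith 
Silent Waters   | Hill  
Midnight Sun    | Hill  
Northern Lights | Adams 
Stone Bridges   | Nelson
Falling Leaves  | Nelson
River Crossing  | Hill  
The Iron Gate   | Young 


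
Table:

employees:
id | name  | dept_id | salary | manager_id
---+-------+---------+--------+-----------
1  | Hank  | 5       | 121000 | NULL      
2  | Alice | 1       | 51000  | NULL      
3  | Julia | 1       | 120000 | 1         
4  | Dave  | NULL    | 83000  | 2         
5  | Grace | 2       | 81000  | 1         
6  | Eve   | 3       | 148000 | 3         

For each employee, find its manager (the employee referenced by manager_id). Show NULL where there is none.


This is a self-join: employees is joined to a second copy of itself, matching each row's manager_id to another row's id. Use LEFT JOIN so rows with manager_id=NULL are kept.
  - employee 1 (Hank): manager_id=NULL -> NULL
  - employee 2 (Alice): manager_id=NULL -> NULL
  - employee 3 (Julia): manager_id=1 -> Hank
  - employee 4 (Dave): manager_id=2 -> Alice
  - employee 5 (Grace): manager_id=1 -> Hank
  - employee 6 (Eve): manager_id=3 -> Julia

SQL:
SELECT a.name AS item, b.name AS manager
FROM employees a
LEFT JOIN employees b ON a.manager_id = b.id

Result:
item  | manager
------+--------
Hank  | NULL   
Alice | NULL   
Julia | Hank   
Dave  | Alice  
Grace | Hank   
Eve   | Julia  


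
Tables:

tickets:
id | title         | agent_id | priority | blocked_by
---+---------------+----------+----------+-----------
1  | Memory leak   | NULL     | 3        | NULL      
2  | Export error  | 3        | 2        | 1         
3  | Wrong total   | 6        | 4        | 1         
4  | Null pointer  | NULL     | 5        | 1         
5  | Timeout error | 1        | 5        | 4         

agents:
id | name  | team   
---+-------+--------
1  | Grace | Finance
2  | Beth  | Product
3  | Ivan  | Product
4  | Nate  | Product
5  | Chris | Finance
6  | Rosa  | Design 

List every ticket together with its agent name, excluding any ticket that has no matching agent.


INNER JOIN keeps only tickets rows whose agent_id matches an id in agents. Walk through each ticket:
  - ticket 1 (Memory leak): agent_id=NULL, no match -> dropped
  - ticket 2 (Export error): agent_id=3 -> matches Ivan
  - ticket 3 (Wrong total): agent_id=6 -> matches Rosa
  - ticket 4 (Null pointer): agent_id=NULL, no match -> dropped
  - ticket 5 (Timeout error): agent_id=1 -> matches Grace
So 2 of 5 rows are dropped.

SQL:
SELECT a.title, b.name AS agent
FROM tickets a
INNER JOIN agents b ON a.agent_id = b.id

Result:
title         | agent
--------------+------
Export error  | Ivan 
Wrong total   | Rosa 
Timeout error | Grace


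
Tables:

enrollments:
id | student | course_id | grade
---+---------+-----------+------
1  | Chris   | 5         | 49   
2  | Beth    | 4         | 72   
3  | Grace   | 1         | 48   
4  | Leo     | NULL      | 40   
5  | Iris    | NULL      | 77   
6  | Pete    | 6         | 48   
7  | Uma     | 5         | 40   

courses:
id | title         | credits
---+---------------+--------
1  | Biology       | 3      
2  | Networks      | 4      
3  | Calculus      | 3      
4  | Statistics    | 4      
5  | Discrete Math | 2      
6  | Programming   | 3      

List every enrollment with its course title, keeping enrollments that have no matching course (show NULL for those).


LEFT JOIN keeps every row from enrollments (the left table); where course_id has no match in courses, the course columns become NULL. Walk through each enrollment:
  - enrollment 1 (Chris): course_id=5 -> matches Discrete Math
  - enrollment 2 (Beth): course_id=4 -> matches Statistics
  - enrollment 3 (Grace): course_id=1 -> matches Biology
  - enrollment 4 (Leo): course_id=NULL, no match -> kept with NULL
  - enrollment 5 (Iris): course_id=NULL, no match -> kept with NULL
  - enrollment 6 (Pete): course_id=6 -> matches Programming
  - enrollment 7 (Uma): course_id=5 -> matches Discrete Math
All 7 rows appear; 2 have NULL course.

SQL:
SELECT a.student, b.title AS course
FROM enrollments a
LEFT JOIN courses b ON a.course_id = b.id

Result:
student | course       
--------+--------------
Chris   | Discrete Math
Beth    | Statistics   
Grace   | Biology      
Leo     | NULL         
Iris    | NULL         
Pete    | Programming  
Uma     | Discrete Math


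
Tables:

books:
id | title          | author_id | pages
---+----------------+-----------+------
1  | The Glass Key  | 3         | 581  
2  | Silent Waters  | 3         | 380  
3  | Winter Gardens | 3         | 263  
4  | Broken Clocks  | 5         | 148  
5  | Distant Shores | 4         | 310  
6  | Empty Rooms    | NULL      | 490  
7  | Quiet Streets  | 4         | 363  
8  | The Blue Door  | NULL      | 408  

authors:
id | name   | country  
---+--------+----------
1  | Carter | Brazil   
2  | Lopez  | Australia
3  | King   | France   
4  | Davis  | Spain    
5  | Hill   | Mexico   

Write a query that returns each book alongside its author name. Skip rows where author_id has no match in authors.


INNER JOIN keeps only books rows whose author_id matches an id in authors. Walk through each book:
  - book 1 (The Glass Key): author_id=3 -> matches King
  - book 2 (Silent Waters): author_id=3 -> matches King
  - book 3 (Winter Gardens): author_id=3 -> matches King
  - book 4 (Broken Clocks): author_id=5 -> matches Hill
  - book 5 (Distant Shores): author_id=4 -> matches Davis
  - book 6 (Empty Rooms): author_id=NULL, no match -> dropped
  - book 7 (Quiet Streets): author_id=4 -> matches Davis
  - book 8 (The Blue Door): author_id=NULL, no match -> dropped
So 2 of 8 rows are dropped.

SQL:
SELECT a.title, b.name AS author
FROM books a
INNER JOIN authors b ON a.author_id = b.id

Result:
title          | author
---------------+-------
The Glass Key  | King  
Silent Waters  | King  
Winter Gardens | King  
Broken Clocks  | Hill  
Distant Shores | Davis 
Quiet Streets  | Davis 


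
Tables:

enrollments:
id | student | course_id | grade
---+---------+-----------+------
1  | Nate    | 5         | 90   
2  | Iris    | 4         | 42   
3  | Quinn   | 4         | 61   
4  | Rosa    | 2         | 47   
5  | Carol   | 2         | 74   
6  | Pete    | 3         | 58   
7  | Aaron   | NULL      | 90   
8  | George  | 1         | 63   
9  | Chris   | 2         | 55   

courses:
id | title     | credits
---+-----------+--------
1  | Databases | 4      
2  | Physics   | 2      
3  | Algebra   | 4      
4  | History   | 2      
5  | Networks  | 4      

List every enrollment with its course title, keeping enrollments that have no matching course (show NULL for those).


LEFT JOIN keeps every row from enrollments (the left table); where course_id has no match in courses, the course columns become NULL. Walk through each enrollment:
  - enrollment 1 (Nate): course_id=5 -> matches Networks
  - enrollment 2 (Iris): course_id=4 -> matches History
  - enrollment 3 (Quinn): course_id=4 -> matches History
  - enrollment 4 (Rosa): course_id=2 -> matches Physics
  - enrollment 5 (Carol): course_id=2 -> matches Physics
  - enrollment 6 (Pete): course_id=3 -> matches Algebra
  - enrollment 7 (Aaron): course_id=NULL, no match -> kept with NULL
  - enrollment 8 (George): course_id=1 -> matches Databases
  - enrollment 9 (Chris): course_id=2 -> matches Physics
All 9 rows appear; 1 has NULL course.

SQL:
SELECT a.student, b.title AS course
FROM enrollments a
LEFT JOIN courses b ON a.course_id = b.id

Result:
student | course   
--------+----------
Nate    | Networks 
Iris    | History  
Quinn   | History  
Rosa    | Physics  
Carol   | Physics  
Pete    | Algebra  
Aaron   | NULL     
George  | Databases
Chris   | Physics  


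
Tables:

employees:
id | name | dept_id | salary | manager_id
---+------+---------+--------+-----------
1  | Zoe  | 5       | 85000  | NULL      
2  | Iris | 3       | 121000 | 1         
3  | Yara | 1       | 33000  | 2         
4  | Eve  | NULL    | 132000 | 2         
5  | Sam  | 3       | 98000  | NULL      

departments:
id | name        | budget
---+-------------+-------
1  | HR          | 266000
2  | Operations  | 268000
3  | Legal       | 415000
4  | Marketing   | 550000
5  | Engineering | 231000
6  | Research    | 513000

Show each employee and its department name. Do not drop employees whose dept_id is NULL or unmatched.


LEFT JOIN keeps every row from employees (the left table); where dept_id has no match in departments, the department columns become NULL. Walk through each employee:
  - employee 1 (Zoe): dept_id=5 -> matches Engineering
  - employee 2 (Iris): dept_id=3 -> matches Legal
  - employee 3 (Yara): dept_id=1 -> matches HR
  - employee 4 (Eve): dept_id=NULL, no match -> kept with NULL
  - employee 5 (Sam): dept_id=3 -> matches Legal
All 5 rows appear; 1 has NULL department.

SQL:
SELECT a.name, b.name AS department
FROM employees a
LEFT JOIN departments b ON a.dept_id = b.id

Result:
name | department 
-----+------------
Zoe  | Engineering
Iris | Legal      
Yara | HR         
Eve  | NULL       
Sam  | Legal      


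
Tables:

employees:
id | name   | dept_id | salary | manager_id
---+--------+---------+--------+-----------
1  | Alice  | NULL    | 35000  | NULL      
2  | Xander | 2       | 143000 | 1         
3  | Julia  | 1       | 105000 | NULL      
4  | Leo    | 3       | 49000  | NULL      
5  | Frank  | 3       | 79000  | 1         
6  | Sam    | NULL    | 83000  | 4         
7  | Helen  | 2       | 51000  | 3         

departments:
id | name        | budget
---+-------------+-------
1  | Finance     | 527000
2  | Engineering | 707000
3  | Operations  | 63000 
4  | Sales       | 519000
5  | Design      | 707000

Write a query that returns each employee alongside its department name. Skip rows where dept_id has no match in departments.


INNER JOIN keeps only employees rows whose dept_id matches an id in departments. Walk through each employee:
  - employee 1 (Alice): dept_id=NULL, no match -> dropped
  - employee 2 (Xander): dept_id=2 -> matches Engineering
  - employee 3 (Julia): dept_id=1 -> matches Finance
  - employee 4 (Leo): dept_id=3 -> matches Operations
  - employee 5 (Frank): dept_id=3 -> matches Operations
  - employee 6 (Sam): dept_id=NULL, no match -> dropped
  - employee 7 (Helen): dept_id=2 -> matches Engineering
So 2 of 7 rows are dropped.

SQL:
SELECT a.name, b.name AS department
FROM employees a
INNER JOIN departments b ON a.dept_id = b.id

Result:
name   | department 
-------+------------
Xander | Engineering
Julia  | Finance    
Leo    | Operations 
Frank  | Operations 
Helen  | Engineering


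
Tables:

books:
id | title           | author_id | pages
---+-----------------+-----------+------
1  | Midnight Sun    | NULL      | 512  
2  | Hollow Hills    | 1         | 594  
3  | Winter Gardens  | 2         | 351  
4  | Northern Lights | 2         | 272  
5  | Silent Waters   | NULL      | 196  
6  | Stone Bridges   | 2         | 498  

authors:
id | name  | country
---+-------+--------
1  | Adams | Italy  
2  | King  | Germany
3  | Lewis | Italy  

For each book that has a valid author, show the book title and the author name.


INNER JOIN keeps only books rows whose author_id matches an id in authors. Walk through each book:
  - book 1 (Midnight Sun): author_id=NULL, no match -> dropped
  - book 2 (Hollow Hills): author_id=1 -> matches Adams
  - book 3 (Winter Gardens): author_id=2 -> matches King
  - book 4 (Northern Lights): author_id=2 -> matches King
  - book 5 (Silent Waters): author_id=NULL, no match -> dropped
  - book 6 (Stone Bridges): author_id=2 -> matches King
So 2 of 6 rows are dropped.

SQL:
SELECT a.title, b.name AS author
FROM books a
INNER JOIN authors b ON a.author_id = b.id

Result:
title           | author
----------------+-------
Hollow Hills    | Adams 
Winter Gardens  | King  
Northern Lights | King  
Stone Bridges   | King  


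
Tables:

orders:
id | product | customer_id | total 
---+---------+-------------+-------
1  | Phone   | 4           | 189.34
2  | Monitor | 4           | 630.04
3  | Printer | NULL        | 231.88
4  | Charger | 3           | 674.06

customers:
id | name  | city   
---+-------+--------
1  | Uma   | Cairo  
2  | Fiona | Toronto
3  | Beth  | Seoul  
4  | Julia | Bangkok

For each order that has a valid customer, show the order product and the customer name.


INNER JOIN keeps only orders rows whose customer_id matches an id in customers. Walk through each order:
  - order 1 (Phone): customer_id=4 -> matches Julia
  - order 2 (Monitor): customer_id=4 -> matches Julia
  - order 3 (Printer): customer_id=NULL, no match -> dropped
  - order 4 (Charger): customer_id=3 -> matches Beth
So 1 of 4 rows is dropped.

SQL:
SELECT a.product, b.name AS customer
FROM orders a
INNER JOIN customers b ON a.customer_id = b.id

Result:
product | customer
--------+---------
Phone   | Julia   
Monitor | Julia   
Charger | Beth    


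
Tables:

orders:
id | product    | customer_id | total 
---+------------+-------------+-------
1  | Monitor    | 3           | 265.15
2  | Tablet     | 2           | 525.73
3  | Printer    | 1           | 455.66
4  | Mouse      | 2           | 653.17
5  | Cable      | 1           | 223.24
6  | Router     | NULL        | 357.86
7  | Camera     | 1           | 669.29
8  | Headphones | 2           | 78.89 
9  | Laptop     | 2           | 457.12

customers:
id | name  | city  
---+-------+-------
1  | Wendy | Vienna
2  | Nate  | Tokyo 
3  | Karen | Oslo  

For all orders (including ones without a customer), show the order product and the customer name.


LEFT JOIN keeps every row from orders (the left table); where customer_id has no match in customers, the customer columns become NULL. Walk through each order:
  - order 1 (Monitor): customer_id=3 -> matches Karen
  - order 2 (Tablet): customer_id=2 -> matches Nate
  - order 3 (Printer): customer_id=1 -> matches Wendy
  - order 4 (Mouse): customer_id=2 -> matches Nate
  - order 5 (Cable): customer_id=1 -> matches Wendy
  - order 6 (Router): customer_id=NULL, no match -> kept with NULL
  - order 7 (Camera): customer_id=1 -> matches Wendy
  - order 8 (Headphones): customer_id=2 -> matches Nate
  - order 9 (Laptop): customer_id=2 -> matches Nate
All 9 rows appear; 1 has NULL customer.

SQL:
SELECT a.product, b.name AS customer
FROM orders a
LEFT JOIN customers b ON a.customer_id = b.id

Result:
product    | customer
-----------+---------
Monitor    | Karen   
Tablet     | Nate    
Printer    | Wendy   
Mouse      | Nate    
Cable      | Wendy   
Router     | NULL    
Camera     | Wendy   
Headphones | Nate    
Laptop     | Nate    


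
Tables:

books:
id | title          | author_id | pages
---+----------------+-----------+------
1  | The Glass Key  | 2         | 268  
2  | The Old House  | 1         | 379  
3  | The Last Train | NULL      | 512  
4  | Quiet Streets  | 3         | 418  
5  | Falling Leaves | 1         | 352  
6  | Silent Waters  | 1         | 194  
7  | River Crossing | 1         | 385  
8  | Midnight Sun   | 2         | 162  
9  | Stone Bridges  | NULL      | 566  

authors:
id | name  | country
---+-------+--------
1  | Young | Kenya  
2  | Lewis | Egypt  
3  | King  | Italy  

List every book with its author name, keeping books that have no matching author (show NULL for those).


LEFT JOIN keeps every row from books (the left table); where author_id has no match in authors, the author columns become NULL. Walk through each book:
  - book 1 (The Glass Key): author_id=2 -> matches Lewis
  - book 2 (The Old House): author_id=1 -> matches Young
  - book 3 (The Last Train): author_id=NULL, no match -> kept with NULL
  - book 4 (Quiet Streets): author_id=3 -> matches King
  - book 5 (Falling Leaves): author_id=1 -> matches Young
  - book 6 (Silent Waters): author_id=1 -> matches Young
  - book 7 (River Crossing): author_id=1 -> matches Young
  - book 8 (Midnight Sun): author_id=2 -> matches Lewis
  - book 9 (Stone Bridges): author_id=NULL, no match -> kept with NULL
All 9 rows appear; 2 have NULL author.

SQL:
SELECT a.title, b.name AS author
FROM books a
LEFT JOIN authors b ON a.author_id = b.id

Result:
title          | author
---------------+-------
The Glass Key  | Lewis 
The Old House  | Young 
The Last Train | NULL  
Quiet Streets  | King  
Falling Leaves | Young 
Silent Waters  | Young 
River Crossing | Young 
Midnight Sun   | Lewis 
Stone Bridges  | NULL  


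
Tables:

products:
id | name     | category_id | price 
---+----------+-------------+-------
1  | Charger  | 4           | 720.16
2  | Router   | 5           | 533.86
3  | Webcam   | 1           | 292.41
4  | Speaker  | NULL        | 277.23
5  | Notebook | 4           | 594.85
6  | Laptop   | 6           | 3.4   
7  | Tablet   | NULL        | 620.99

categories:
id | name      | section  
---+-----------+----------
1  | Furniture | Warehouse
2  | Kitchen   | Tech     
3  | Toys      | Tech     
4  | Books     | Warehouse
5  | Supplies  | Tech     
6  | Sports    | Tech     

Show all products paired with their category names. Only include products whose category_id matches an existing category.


INNER JOIN keeps only products rows whose category_id matches an id in categories. Walk through each product:
  - product 1 (Charger): category_id=4 -> matches Books
  - product 2 (Router): category_id=5 -> matches Supplies
  - product 3 (Webcam): category_id=1 -> matches Furniture
  - product 4 (Speaker): category_id=NULL, no match -> dropped
  - product 5 (Notebook): category_id=4 -> matches Books
  - product 6 (Laptop): category_id=6 -> matches Sports
  - product 7 (Tablet): category_id=NULL, no match -> dropped
So 2 of 7 rows are dropped.

SQL:
SELECT a.name, b.name AS category
FROM products a
INNER JOIN categories b ON a.category_id = b.id

Result:
name     | category 
---------+----------
Charger  | Books    
Router   | Supplies 
Webcam   | Furniture
Notebook | Books    
Laptop   | Sports   


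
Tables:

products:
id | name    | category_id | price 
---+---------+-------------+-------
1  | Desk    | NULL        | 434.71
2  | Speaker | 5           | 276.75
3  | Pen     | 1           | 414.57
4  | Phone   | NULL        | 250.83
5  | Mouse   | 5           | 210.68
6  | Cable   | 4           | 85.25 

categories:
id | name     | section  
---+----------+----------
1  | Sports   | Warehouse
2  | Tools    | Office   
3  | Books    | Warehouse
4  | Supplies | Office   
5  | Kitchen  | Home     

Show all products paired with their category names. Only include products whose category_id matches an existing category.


INNER JOIN keeps only products rows whose category_id matches an id in categories. Walk through each product:
  - product 1 (Desk): category_id=NULL, no match -> dropped
  - product 2 (Speaker): category_id=5 -> matches Kitchen
  - product 3 (Pen): category_id=1 -> matches Sports
  - product 4 (Phone): category_id=NULL, no match -> dropped
  - product 5 (Mouse): category_id=5 -> matches Kitchen
  - product 6 (Cable): category_id=4 -> matches Supplies
So 2 of 6 rows are dropped.

SQL:
SELECT a.name, b.name AS category
FROM products a
INNER JOIN categories b ON a.category_id = b.id

Result:
name    | category
--------+---------
Speaker | Kitchen 
Pen     | Sports  
Mouse   | Kitchen 
Cable   | Supplies
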